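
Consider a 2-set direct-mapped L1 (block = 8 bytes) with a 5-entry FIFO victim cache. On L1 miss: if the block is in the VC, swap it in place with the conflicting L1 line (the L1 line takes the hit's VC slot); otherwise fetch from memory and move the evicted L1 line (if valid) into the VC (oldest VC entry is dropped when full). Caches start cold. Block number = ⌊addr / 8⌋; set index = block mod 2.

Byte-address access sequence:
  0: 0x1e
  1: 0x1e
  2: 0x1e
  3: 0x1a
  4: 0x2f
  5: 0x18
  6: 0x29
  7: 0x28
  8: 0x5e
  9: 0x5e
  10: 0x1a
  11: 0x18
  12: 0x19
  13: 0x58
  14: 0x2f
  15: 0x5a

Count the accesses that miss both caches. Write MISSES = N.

0: 0x1e (blk 3, set 1) → MISS  vc=[]
1: 0x1e (blk 3, set 1) → L1-HIT  vc=[]
2: 0x1e (blk 3, set 1) → L1-HIT  vc=[]
3: 0x1a (blk 3, set 1) → L1-HIT  vc=[]
4: 0x2f (blk 5, set 1) → MISS  vc=[3]
5: 0x18 (blk 3, set 1) → VC-HIT  vc=[5]
6: 0x29 (blk 5, set 1) → VC-HIT  vc=[3]
7: 0x28 (blk 5, set 1) → L1-HIT  vc=[3]
8: 0x5e (blk 11, set 1) → MISS  vc=[3, 5]
9: 0x5e (blk 11, set 1) → L1-HIT  vc=[3, 5]
10: 0x1a (blk 3, set 1) → VC-HIT  vc=[11, 5]
11: 0x18 (blk 3, set 1) → L1-HIT  vc=[11, 5]
12: 0x19 (blk 3, set 1) → L1-HIT  vc=[11, 5]
13: 0x58 (blk 11, set 1) → VC-HIT  vc=[3, 5]
14: 0x2f (blk 5, set 1) → VC-HIT  vc=[3, 11]
15: 0x5a (blk 11, set 1) → VC-HIT  vc=[3, 5]

MISSES = 3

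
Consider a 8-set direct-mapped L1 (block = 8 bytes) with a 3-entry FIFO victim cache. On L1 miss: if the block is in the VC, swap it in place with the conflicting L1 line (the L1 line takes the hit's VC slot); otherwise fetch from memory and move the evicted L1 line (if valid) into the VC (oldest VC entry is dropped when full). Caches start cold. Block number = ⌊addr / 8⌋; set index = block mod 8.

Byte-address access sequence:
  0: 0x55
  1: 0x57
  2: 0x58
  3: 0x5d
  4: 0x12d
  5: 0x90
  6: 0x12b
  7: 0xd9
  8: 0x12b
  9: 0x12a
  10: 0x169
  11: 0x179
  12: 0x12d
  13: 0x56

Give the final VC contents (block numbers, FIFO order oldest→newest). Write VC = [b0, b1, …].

#0 0x55→b10/s2 MISS; vc=[]
#1 0x57→b10/s2 L1-HIT; vc=[]
#2 0x58→b11/s3 MISS; vc=[]
#3 0x5d→b11/s3 L1-HIT; vc=[]
#4 0x12d→b37/s5 MISS; vc=[]
#5 0x90→b18/s2 MISS; vc=[10]
#6 0x12b→b37/s5 L1-HIT; vc=[10]
#7 0xd9→b27/s3 MISS; vc=[10,11]
#8 0x12b→b37/s5 L1-HIT; vc=[10,11]
#9 0x12a→b37/s5 L1-HIT; vc=[10,11]
#10 0x169→b45/s5 MISS; vc=[10,11,37]
#11 0x179→b47/s7 MISS; vc=[10,11,37]
#12 0x12d→b37/s5 VC-HIT; vc=[10,11,45]
#13 0x56→b10/s2 VC-HIT; vc=[18,11,45]

VC = [18, 11, 45]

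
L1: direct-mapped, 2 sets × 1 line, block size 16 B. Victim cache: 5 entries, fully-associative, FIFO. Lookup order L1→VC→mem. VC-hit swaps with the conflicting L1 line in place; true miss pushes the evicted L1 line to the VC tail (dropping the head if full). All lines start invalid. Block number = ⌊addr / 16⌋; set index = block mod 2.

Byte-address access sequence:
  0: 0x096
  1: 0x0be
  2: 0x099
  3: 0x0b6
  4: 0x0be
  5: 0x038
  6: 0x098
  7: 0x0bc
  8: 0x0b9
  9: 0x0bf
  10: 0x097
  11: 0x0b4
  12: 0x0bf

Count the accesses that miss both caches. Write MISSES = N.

  [0] addr=0x96 blk=9 s=1: MISS | VC []
  [1] addr=0xbe blk=11 s=1: MISS | VC [9]
  [2] addr=0x99 blk=9 s=1: VC-HIT | VC [11]
  [3] addr=0xb6 blk=11 s=1: VC-HIT | VC [9]
  [4] addr=0xbe blk=11 s=1: L1-HIT | VC [9]
  [5] addr=0x38 blk=3 s=1: MISS | VC [9, 11]
  [6] addr=0x98 blk=9 s=1: VC-HIT | VC [3, 11]
  [7] addr=0xbc blk=11 s=1: VC-HIT | VC [3, 9]
  [8] addr=0xb9 blk=11 s=1: L1-HIT | VC [3, 9]
  [9] addr=0xbf blk=11 s=1: L1-HIT | VC [3, 9]
  [10] addr=0x97 blk=9 s=1: VC-HIT | VC [3, 11]
  [11] addr=0xb4 blk=11 s=1: VC-HIT | VC [3, 9]
  [12] addr=0xbf blk=11 s=1: L1-HIT | VC [3, 9]

MISSES = 3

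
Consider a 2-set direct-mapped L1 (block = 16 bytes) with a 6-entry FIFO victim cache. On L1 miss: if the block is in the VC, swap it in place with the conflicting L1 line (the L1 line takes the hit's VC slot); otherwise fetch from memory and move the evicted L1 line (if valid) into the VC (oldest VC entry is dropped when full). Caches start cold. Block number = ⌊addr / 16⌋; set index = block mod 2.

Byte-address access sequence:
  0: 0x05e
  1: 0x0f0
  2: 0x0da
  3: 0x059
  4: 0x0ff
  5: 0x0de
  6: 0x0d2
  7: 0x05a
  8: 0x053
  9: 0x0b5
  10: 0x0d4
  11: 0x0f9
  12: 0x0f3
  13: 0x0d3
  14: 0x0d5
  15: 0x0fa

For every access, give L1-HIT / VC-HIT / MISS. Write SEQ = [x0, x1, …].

SEQ = [MISS, MISS, MISS, VC-HIT, VC-HIT, VC-HIT, L1-HIT, VC-HIT, L1-HIT, MISS, VC-HIT, VC-HIT, L1-HIT, VC-HIT, L1-HIT, VC-HIT]

  [0] addr=0x5e blk=5 s=1: MISS | VC []
  [1] addr=0xf0 blk=15 s=1: MISS | VC [5]
  [2] addr=0xda blk=13 s=1: MISS | VC [5, 15]
  [3] addr=0x59 blk=5 s=1: VC-HIT | VC [13, 15]
  [4] addr=0xff blk=15 s=1: VC-HIT | VC [13, 5]
  [5] addr=0xde blk=13 s=1: VC-HIT | VC [15, 5]
  [6] addr=0xd2 blk=13 s=1: L1-HIT | VC [15, 5]
  [7] addr=0x5a blk=5 s=1: VC-HIT | VC [15, 13]
  [8] addr=0x53 blk=5 s=1: L1-HIT | VC [15, 13]
  [9] addr=0xb5 blk=11 s=1: MISS | VC [15, 13, 5]
  [10] addr=0xd4 blk=13 s=1: VC-HIT | VC [15, 11, 5]
  [11] addr=0xf9 blk=15 s=1: VC-HIT | VC [13, 11, 5]
  [12] addr=0xf3 blk=15 s=1: L1-HIT | VC [13, 11, 5]
  [13] addr=0xd3 blk=13 s=1: VC-HIT | VC [15, 11, 5]
  [14] addr=0xd5 blk=13 s=1: L1-HIT | VC [15, 11, 5]
  [15] addr=0xfa blk=15 s=1: VC-HIT | VC [13, 11, 5]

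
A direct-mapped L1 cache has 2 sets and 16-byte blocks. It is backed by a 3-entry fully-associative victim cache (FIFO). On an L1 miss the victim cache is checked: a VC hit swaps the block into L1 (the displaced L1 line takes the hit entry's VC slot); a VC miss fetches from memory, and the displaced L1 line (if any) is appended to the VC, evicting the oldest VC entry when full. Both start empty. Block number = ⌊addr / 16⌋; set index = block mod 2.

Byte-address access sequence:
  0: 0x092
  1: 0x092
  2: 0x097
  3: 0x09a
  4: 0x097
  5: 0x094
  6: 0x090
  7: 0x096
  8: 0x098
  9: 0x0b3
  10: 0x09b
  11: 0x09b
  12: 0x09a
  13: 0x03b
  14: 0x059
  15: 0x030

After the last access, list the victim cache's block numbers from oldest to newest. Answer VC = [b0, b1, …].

VC = [11, 9, 5]

  [0] addr=0x92 blk=9 s=1: MISS | VC []
  [1] addr=0x92 blk=9 s=1: L1-HIT | VC []
  [2] addr=0x97 blk=9 s=1: L1-HIT | VC []
  [3] addr=0x9a blk=9 s=1: L1-HIT | VC []
  [4] addr=0x97 blk=9 s=1: L1-HIT | VC []
  [5] addr=0x94 blk=9 s=1: L1-HIT | VC []
  [6] addr=0x90 blk=9 s=1: L1-HIT | VC []
  [7] addr=0x96 blk=9 s=1: L1-HIT | VC []
  [8] addr=0x98 blk=9 s=1: L1-HIT | VC []
  [9] addr=0xb3 blk=11 s=1: MISS | VC [9]
  [10] addr=0x9b blk=9 s=1: VC-HIT | VC [11]
  [11] addr=0x9b blk=9 s=1: L1-HIT | VC [11]
  [12] addr=0x9a blk=9 s=1: L1-HIT | VC [11]
  [13] addr=0x3b blk=3 s=1: MISS | VC [11, 9]
  [14] addr=0x59 blk=5 s=1: MISS | VC [11, 9, 3]
  [15] addr=0x30 blk=3 s=1: VC-HIT | VC [11, 9, 5]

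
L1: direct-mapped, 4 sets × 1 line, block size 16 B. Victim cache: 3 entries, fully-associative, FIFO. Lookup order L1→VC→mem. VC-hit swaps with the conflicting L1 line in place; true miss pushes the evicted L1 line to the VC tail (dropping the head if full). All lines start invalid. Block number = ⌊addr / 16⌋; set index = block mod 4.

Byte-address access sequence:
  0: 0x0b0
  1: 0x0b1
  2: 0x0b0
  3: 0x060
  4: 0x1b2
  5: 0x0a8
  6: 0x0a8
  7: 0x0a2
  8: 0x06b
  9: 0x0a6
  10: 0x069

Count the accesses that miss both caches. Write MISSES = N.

  [0] addr=0xb0 blk=11 s=3: MISS | VC []
  [1] addr=0xb1 blk=11 s=3: L1-HIT | VC []
  [2] addr=0xb0 blk=11 s=3: L1-HIT | VC []
  [3] addr=0x60 blk=6 s=2: MISS | VC []
  [4] addr=0x1b2 blk=27 s=3: MISS | VC [11]
  [5] addr=0xa8 blk=10 s=2: MISS | VC [11, 6]
  [6] addr=0xa8 blk=10 s=2: L1-HIT | VC [11, 6]
  [7] addr=0xa2 blk=10 s=2: L1-HIT | VC [11, 6]
  [8] addr=0x6b blk=6 s=2: VC-HIT | VC [11, 10]
  [9] addr=0xa6 blk=10 s=2: VC-HIT | VC [11, 6]
  [10] addr=0x69 blk=6 s=2: VC-HIT | VC [11, 10]

MISSES = 4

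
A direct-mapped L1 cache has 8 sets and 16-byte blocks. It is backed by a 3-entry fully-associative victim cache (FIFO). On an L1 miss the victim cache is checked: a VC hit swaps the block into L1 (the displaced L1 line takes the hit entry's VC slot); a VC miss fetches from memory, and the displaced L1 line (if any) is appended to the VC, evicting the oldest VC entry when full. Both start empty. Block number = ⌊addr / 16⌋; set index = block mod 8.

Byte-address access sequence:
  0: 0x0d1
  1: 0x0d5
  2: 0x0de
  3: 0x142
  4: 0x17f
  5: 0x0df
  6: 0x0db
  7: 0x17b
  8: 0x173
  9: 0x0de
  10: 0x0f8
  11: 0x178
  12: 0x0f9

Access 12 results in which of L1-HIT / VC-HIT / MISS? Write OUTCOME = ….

#0 0xd1→b13/s5 MISS; vc=[]
#1 0xd5→b13/s5 L1-HIT; vc=[]
#2 0xde→b13/s5 L1-HIT; vc=[]
#3 0x142→b20/s4 MISS; vc=[]
#4 0x17f→b23/s7 MISS; vc=[]
#5 0xdf→b13/s5 L1-HIT; vc=[]
#6 0xdb→b13/s5 L1-HIT; vc=[]
#7 0x17b→b23/s7 L1-HIT; vc=[]
#8 0x173→b23/s7 L1-HIT; vc=[]
#9 0xde→b13/s5 L1-HIT; vc=[]
#10 0xf8→b15/s7 MISS; vc=[23]
#11 0x178→b23/s7 VC-HIT; vc=[15]
#12 0xf9→b15/s7 VC-HIT; vc=[23]

OUTCOME = VC-HIT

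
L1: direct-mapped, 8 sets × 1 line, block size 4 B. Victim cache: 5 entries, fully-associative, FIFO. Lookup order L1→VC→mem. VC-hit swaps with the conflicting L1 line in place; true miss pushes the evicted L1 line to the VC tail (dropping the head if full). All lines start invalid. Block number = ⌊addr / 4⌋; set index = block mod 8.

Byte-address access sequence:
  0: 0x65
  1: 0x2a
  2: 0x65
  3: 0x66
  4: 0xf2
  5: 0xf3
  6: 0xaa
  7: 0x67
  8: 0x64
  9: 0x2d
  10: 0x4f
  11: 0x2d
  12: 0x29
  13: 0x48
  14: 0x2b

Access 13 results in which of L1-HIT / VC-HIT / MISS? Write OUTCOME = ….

  [0] addr=0x65 blk=25 s=1: MISS | VC []
  [1] addr=0x2a blk=10 s=2: MISS | VC []
  [2] addr=0x65 blk=25 s=1: L1-HIT | VC []
  [3] addr=0x66 blk=25 s=1: L1-HIT | VC []
  [4] addr=0xf2 blk=60 s=4: MISS | VC []
  [5] addr=0xf3 blk=60 s=4: L1-HIT | VC []
  [6] addr=0xaa blk=42 s=2: MISS | VC [10]
  [7] addr=0x67 blk=25 s=1: L1-HIT | VC [10]
  [8] addr=0x64 blk=25 s=1: L1-HIT | VC [10]
  [9] addr=0x2d blk=11 s=3: MISS | VC [10]
  [10] addr=0x4f blk=19 s=3: MISS | VC [10, 11]
  [11] addr=0x2d blk=11 s=3: VC-HIT | VC [10, 19]
  [12] addr=0x29 blk=10 s=2: VC-HIT | VC [42, 19]
  [13] addr=0x48 blk=18 s=2: MISS | VC [42, 19, 10]
  [14] addr=0x2b blk=10 s=2: VC-HIT | VC [42, 19, 18]

OUTCOME = MISS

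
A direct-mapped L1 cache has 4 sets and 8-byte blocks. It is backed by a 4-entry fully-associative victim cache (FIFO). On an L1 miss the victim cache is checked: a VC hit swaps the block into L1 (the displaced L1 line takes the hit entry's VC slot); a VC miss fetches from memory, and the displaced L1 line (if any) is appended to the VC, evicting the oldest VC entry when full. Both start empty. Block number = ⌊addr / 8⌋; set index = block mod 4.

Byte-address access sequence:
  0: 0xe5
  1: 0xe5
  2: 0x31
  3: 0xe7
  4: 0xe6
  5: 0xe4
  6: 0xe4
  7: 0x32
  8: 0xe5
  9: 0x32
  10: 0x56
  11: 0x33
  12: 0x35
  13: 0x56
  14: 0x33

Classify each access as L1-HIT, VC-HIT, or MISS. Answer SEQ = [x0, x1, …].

SEQ = [MISS, L1-HIT, MISS, L1-HIT, L1-HIT, L1-HIT, L1-HIT, L1-HIT, L1-HIT, L1-HIT, MISS, VC-HIT, L1-HIT, VC-HIT, VC-HIT]

  [0] addr=0xe5 blk=28 s=0: MISS | VC []
  [1] addr=0xe5 blk=28 s=0: L1-HIT | VC []
  [2] addr=0x31 blk=6 s=2: MISS | VC []
  [3] addr=0xe7 blk=28 s=0: L1-HIT | VC []
  [4] addr=0xe6 blk=28 s=0: L1-HIT | VC []
  [5] addr=0xe4 blk=28 s=0: L1-HIT | VC []
  [6] addr=0xe4 blk=28 s=0: L1-HIT | VC []
  [7] addr=0x32 blk=6 s=2: L1-HIT | VC []
  [8] addr=0xe5 blk=28 s=0: L1-HIT | VC []
  [9] addr=0x32 blk=6 s=2: L1-HIT | VC []
  [10] addr=0x56 blk=10 s=2: MISS | VC [6]
  [11] addr=0x33 blk=6 s=2: VC-HIT | VC [10]
  [12] addr=0x35 blk=6 s=2: L1-HIT | VC [10]
  [13] addr=0x56 blk=10 s=2: VC-HIT | VC [6]
  [14] addr=0x33 blk=6 s=2: VC-HIT | VC [10]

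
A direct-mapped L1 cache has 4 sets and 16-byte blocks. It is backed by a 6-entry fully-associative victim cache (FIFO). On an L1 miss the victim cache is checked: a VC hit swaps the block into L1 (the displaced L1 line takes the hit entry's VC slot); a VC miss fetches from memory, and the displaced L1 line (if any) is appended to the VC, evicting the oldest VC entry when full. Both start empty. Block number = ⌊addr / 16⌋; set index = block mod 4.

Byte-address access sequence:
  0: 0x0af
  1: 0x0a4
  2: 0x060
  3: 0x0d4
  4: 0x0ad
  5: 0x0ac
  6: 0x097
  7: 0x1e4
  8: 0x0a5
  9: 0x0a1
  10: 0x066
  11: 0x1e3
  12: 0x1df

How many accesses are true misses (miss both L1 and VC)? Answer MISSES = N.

MISSES = 6

  [0] addr=0xaf blk=10 s=2: MISS | VC []
  [1] addr=0xa4 blk=10 s=2: L1-HIT | VC []
  [2] addr=0x60 blk=6 s=2: MISS | VC [10]
  [3] addr=0xd4 blk=13 s=1: MISS | VC [10]
  [4] addr=0xad blk=10 s=2: VC-HIT | VC [6]
  [5] addr=0xac blk=10 s=2: L1-HIT | VC [6]
  [6] addr=0x97 blk=9 s=1: MISS | VC [6, 13]
  [7] addr=0x1e4 blk=30 s=2: MISS | VC [6, 13, 10]
  [8] addr=0xa5 blk=10 s=2: VC-HIT | VC [6, 13, 30]
  [9] addr=0xa1 blk=10 s=2: L1-HIT | VC [6, 13, 30]
  [10] addr=0x66 blk=6 s=2: VC-HIT | VC [10, 13, 30]
  [11] addr=0x1e3 blk=30 s=2: VC-HIT | VC [10, 13, 6]
  [12] addr=0x1df blk=29 s=1: MISS | VC [10, 13, 6, 9]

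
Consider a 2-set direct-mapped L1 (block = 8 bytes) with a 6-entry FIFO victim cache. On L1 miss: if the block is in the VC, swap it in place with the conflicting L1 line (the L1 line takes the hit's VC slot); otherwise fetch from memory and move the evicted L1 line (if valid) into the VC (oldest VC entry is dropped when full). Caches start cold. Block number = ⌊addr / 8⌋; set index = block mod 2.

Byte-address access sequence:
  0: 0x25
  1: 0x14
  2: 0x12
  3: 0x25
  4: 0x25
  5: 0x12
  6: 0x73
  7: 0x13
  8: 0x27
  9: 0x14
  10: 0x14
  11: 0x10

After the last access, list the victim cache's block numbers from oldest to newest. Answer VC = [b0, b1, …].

#0 0x25→b4/s0 MISS; vc=[]
#1 0x14→b2/s0 MISS; vc=[4]
#2 0x12→b2/s0 L1-HIT; vc=[4]
#3 0x25→b4/s0 VC-HIT; vc=[2]
#4 0x25→b4/s0 L1-HIT; vc=[2]
#5 0x12→b2/s0 VC-HIT; vc=[4]
#6 0x73→b14/s0 MISS; vc=[4,2]
#7 0x13→b2/s0 VC-HIT; vc=[4,14]
#8 0x27→b4/s0 VC-HIT; vc=[2,14]
#9 0x14→b2/s0 VC-HIT; vc=[4,14]
#10 0x14→b2/s0 L1-HIT; vc=[4,14]
#11 0x10→b2/s0 L1-HIT; vc=[4,14]

VC = [4, 14]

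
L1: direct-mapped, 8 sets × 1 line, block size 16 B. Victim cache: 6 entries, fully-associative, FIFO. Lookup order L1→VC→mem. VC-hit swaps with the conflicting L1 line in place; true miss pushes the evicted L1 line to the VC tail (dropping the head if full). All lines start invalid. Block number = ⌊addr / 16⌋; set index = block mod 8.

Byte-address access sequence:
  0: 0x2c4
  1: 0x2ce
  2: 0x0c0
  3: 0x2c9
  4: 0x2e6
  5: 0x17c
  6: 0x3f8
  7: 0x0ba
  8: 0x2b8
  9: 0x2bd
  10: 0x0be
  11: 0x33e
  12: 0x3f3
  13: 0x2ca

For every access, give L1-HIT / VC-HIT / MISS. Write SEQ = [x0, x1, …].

#0 0x2c4→b44/s4 MISS; vc=[]
#1 0x2ce→b44/s4 L1-HIT; vc=[]
#2 0xc0→b12/s4 MISS; vc=[44]
#3 0x2c9→b44/s4 VC-HIT; vc=[12]
#4 0x2e6→b46/s6 MISS; vc=[12]
#5 0x17c→b23/s7 MISS; vc=[12]
#6 0x3f8→b63/s7 MISS; vc=[12,23]
#7 0xba→b11/s3 MISS; vc=[12,23]
#8 0x2b8→b43/s3 MISS; vc=[12,23,11]
#9 0x2bd→b43/s3 L1-HIT; vc=[12,23,11]
#10 0xbe→b11/s3 VC-HIT; vc=[12,23,43]
#11 0x33e→b51/s3 MISS; vc=[12,23,43,11]
#12 0x3f3→b63/s7 L1-HIT; vc=[12,23,43,11]
#13 0x2ca→b44/s4 L1-HIT; vc=[12,23,43,11]

SEQ = [MISS, L1-HIT, MISS, VC-HIT, MISS, MISS, MISS, MISS, MISS, L1-HIT, VC-HIT, MISS, L1-HIT, L1-HIT]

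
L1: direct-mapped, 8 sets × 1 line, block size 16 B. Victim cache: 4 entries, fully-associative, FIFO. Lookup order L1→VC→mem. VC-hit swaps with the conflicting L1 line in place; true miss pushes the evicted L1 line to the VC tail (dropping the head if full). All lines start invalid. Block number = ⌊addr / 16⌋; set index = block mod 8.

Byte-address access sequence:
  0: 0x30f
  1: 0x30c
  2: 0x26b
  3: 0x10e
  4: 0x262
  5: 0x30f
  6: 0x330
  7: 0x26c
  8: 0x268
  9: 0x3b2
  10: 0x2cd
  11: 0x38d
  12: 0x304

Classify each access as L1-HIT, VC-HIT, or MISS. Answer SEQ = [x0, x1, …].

SEQ = [MISS, L1-HIT, MISS, MISS, L1-HIT, VC-HIT, MISS, L1-HIT, L1-HIT, MISS, MISS, MISS, VC-HIT]

  [0] addr=0x30f blk=48 s=0: MISS | VC []
  [1] addr=0x30c blk=48 s=0: L1-HIT | VC []
  [2] addr=0x26b blk=38 s=6: MISS | VC []
  [3] addr=0x10e blk=16 s=0: MISS | VC [48]
  [4] addr=0x262 blk=38 s=6: L1-HIT | VC [48]
  [5] addr=0x30f blk=48 s=0: VC-HIT | VC [16]
  [6] addr=0x330 blk=51 s=3: MISS | VC [16]
  [7] addr=0x26c blk=38 s=6: L1-HIT | VC [16]
  [8] addr=0x268 blk=38 s=6: L1-HIT | VC [16]
  [9] addr=0x3b2 blk=59 s=3: MISS | VC [16, 51]
  [10] addr=0x2cd blk=44 s=4: MISS | VC [16, 51]
  [11] addr=0x38d blk=56 s=0: MISS | VC [16, 51, 48]
  [12] addr=0x304 blk=48 s=0: VC-HIT | VC [16, 51, 56]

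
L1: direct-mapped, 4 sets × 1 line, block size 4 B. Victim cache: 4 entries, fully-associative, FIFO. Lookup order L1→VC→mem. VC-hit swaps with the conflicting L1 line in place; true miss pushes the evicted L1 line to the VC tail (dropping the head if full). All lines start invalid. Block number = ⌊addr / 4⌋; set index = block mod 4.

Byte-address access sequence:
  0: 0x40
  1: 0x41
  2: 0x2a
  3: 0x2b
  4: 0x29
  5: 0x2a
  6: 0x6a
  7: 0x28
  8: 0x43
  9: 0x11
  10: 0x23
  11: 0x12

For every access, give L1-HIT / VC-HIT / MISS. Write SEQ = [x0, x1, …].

0: 0x40 (blk 16, set 0) → MISS  vc=[]
1: 0x41 (blk 16, set 0) → L1-HIT  vc=[]
2: 0x2a (blk 10, set 2) → MISS  vc=[]
3: 0x2b (blk 10, set 2) → L1-HIT  vc=[]
4: 0x29 (blk 10, set 2) → L1-HIT  vc=[]
5: 0x2a (blk 10, set 2) → L1-HIT  vc=[]
6: 0x6a (blk 26, set 2) → MISS  vc=[10]
7: 0x28 (blk 10, set 2) → VC-HIT  vc=[26]
8: 0x43 (blk 16, set 0) → L1-HIT  vc=[26]
9: 0x11 (blk 4, set 0) → MISS  vc=[26, 16]
10: 0x23 (blk 8, set 0) → MISS  vc=[26, 16, 4]
11: 0x12 (blk 4, set 0) → VC-HIT  vc=[26, 16, 8]

SEQ = [MISS, L1-HIT, MISS, L1-HIT, L1-HIT, L1-HIT, MISS, VC-HIT, L1-HIT, MISS, MISS, VC-HIT]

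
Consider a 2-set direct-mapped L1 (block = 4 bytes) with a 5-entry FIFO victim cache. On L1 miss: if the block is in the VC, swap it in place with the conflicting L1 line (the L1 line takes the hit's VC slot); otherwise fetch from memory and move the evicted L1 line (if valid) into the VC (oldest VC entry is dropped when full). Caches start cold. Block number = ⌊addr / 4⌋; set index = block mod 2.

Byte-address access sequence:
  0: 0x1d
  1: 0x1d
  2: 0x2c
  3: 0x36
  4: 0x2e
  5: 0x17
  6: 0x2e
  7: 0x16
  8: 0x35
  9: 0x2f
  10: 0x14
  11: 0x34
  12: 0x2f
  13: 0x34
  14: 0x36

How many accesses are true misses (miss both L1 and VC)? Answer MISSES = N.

0: 0x1d (blk 7, set 1) → MISS  vc=[]
1: 0x1d (blk 7, set 1) → L1-HIT  vc=[]
2: 0x2c (blk 11, set 1) → MISS  vc=[7]
3: 0x36 (blk 13, set 1) → MISS  vc=[7, 11]
4: 0x2e (blk 11, set 1) → VC-HIT  vc=[7, 13]
5: 0x17 (blk 5, set 1) → MISS  vc=[7, 13, 11]
6: 0x2e (blk 11, set 1) → VC-HIT  vc=[7, 13, 5]
7: 0x16 (blk 5, set 1) → VC-HIT  vc=[7, 13, 11]
8: 0x35 (blk 13, set 1) → VC-HIT  vc=[7, 5, 11]
9: 0x2f (blk 11, set 1) → VC-HIT  vc=[7, 5, 13]
10: 0x14 (blk 5, set 1) → VC-HIT  vc=[7, 11, 13]
11: 0x34 (blk 13, set 1) → VC-HIT  vc=[7, 11, 5]
12: 0x2f (blk 11, set 1) → VC-HIT  vc=[7, 13, 5]
13: 0x34 (blk 13, set 1) → VC-HIT  vc=[7, 11, 5]
14: 0x36 (blk 13, set 1) → L1-HIT  vc=[7, 11, 5]

MISSES = 4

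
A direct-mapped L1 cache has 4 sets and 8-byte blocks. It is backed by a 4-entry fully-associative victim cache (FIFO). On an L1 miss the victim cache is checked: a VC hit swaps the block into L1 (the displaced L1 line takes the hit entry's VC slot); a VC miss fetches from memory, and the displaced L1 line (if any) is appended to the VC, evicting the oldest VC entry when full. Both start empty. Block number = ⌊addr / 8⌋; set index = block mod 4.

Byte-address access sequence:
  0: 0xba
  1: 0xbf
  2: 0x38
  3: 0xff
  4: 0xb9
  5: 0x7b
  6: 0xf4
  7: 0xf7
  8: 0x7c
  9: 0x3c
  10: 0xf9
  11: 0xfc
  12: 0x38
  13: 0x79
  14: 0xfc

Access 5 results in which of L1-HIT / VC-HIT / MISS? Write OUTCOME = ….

#0 0xba→b23/s3 MISS; vc=[]
#1 0xbf→b23/s3 L1-HIT; vc=[]
#2 0x38→b7/s3 MISS; vc=[23]
#3 0xff→b31/s3 MISS; vc=[23,7]
#4 0xb9→b23/s3 VC-HIT; vc=[31,7]
#5 0x7b→b15/s3 MISS; vc=[31,7,23]
#6 0xf4→b30/s2 MISS; vc=[31,7,23]
#7 0xf7→b30/s2 L1-HIT; vc=[31,7,23]
#8 0x7c→b15/s3 L1-HIT; vc=[31,7,23]
#9 0x3c→b7/s3 VC-HIT; vc=[31,15,23]
#10 0xf9→b31/s3 VC-HIT; vc=[7,15,23]
#11 0xfc→b31/s3 L1-HIT; vc=[7,15,23]
#12 0x38→b7/s3 VC-HIT; vc=[31,15,23]
#13 0x79→b15/s3 VC-HIT; vc=[31,7,23]
#14 0xfc→b31/s3 VC-HIT; vc=[15,7,23]

OUTCOME = MISS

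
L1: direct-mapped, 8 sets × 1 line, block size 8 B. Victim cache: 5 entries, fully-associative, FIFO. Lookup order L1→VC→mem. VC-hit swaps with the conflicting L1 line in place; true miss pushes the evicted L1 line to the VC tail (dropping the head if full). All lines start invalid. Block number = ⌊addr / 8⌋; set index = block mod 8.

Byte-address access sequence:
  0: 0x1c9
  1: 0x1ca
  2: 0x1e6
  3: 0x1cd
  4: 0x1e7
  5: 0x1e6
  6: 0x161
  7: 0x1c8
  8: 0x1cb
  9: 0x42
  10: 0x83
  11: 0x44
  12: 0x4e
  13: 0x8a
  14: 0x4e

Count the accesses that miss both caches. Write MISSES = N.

  [0] addr=0x1c9 blk=57 s=1: MISS | VC []
  [1] addr=0x1ca blk=57 s=1: L1-HIT | VC []
  [2] addr=0x1e6 blk=60 s=4: MISS | VC []
  [3] addr=0x1cd blk=57 s=1: L1-HIT | VC []
  [4] addr=0x1e7 blk=60 s=4: L1-HIT | VC []
  [5] addr=0x1e6 blk=60 s=4: L1-HIT | VC []
  [6] addr=0x161 blk=44 s=4: MISS | VC [60]
  [7] addr=0x1c8 blk=57 s=1: L1-HIT | VC [60]
  [8] addr=0x1cb blk=57 s=1: L1-HIT | VC [60]
  [9] addr=0x42 blk=8 s=0: MISS | VC [60]
  [10] addr=0x83 blk=16 s=0: MISS | VC [60, 8]
  [11] addr=0x44 blk=8 s=0: VC-HIT | VC [60, 16]
  [12] addr=0x4e blk=9 s=1: MISS | VC [60, 16, 57]
  [13] addr=0x8a blk=17 s=1: MISS | VC [60, 16, 57, 9]
  [14] addr=0x4e blk=9 s=1: VC-HIT | VC [60, 16, 57, 17]

MISSES = 7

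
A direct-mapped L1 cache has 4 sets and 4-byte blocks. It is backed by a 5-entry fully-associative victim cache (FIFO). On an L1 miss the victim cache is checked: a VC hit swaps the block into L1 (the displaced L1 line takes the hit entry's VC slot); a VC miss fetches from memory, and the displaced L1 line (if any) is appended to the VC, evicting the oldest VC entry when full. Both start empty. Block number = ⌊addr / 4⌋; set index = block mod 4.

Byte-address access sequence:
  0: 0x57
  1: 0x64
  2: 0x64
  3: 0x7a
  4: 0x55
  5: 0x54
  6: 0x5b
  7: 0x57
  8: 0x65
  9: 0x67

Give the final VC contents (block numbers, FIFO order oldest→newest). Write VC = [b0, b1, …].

#0 0x57→b21/s1 MISS; vc=[]
#1 0x64→b25/s1 MISS; vc=[21]
#2 0x64→b25/s1 L1-HIT; vc=[21]
#3 0x7a→b30/s2 MISS; vc=[21]
#4 0x55→b21/s1 VC-HIT; vc=[25]
#5 0x54→b21/s1 L1-HIT; vc=[25]
#6 0x5b→b22/s2 MISS; vc=[25,30]
#7 0x57→b21/s1 L1-HIT; vc=[25,30]
#8 0x65→b25/s1 VC-HIT; vc=[21,30]
#9 0x67→b25/s1 L1-HIT; vc=[21,30]

VC = [21, 30]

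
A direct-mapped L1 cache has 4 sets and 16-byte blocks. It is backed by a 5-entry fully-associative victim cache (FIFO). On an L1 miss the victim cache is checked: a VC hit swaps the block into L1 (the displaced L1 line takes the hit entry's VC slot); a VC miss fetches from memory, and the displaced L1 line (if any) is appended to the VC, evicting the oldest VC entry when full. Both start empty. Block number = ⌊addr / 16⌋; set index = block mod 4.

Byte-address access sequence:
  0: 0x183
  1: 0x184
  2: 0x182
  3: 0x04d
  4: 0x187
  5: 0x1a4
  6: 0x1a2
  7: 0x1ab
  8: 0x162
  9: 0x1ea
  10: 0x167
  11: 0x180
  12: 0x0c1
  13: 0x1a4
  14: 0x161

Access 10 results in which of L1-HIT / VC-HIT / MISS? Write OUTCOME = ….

#0 0x183→b24/s0 MISS; vc=[]
#1 0x184→b24/s0 L1-HIT; vc=[]
#2 0x182→b24/s0 L1-HIT; vc=[]
#3 0x4d→b4/s0 MISS; vc=[24]
#4 0x187→b24/s0 VC-HIT; vc=[4]
#5 0x1a4→b26/s2 MISS; vc=[4]
#6 0x1a2→b26/s2 L1-HIT; vc=[4]
#7 0x1ab→b26/s2 L1-HIT; vc=[4]
#8 0x162→b22/s2 MISS; vc=[4,26]
#9 0x1ea→b30/s2 MISS; vc=[4,26,22]
#10 0x167→b22/s2 VC-HIT; vc=[4,26,30]
#11 0x180→b24/s0 L1-HIT; vc=[4,26,30]
#12 0xc1→b12/s0 MISS; vc=[4,26,30,24]
#13 0x1a4→b26/s2 VC-HIT; vc=[4,22,30,24]
#14 0x161→b22/s2 VC-HIT; vc=[4,26,30,24]

OUTCOME = VC-HIT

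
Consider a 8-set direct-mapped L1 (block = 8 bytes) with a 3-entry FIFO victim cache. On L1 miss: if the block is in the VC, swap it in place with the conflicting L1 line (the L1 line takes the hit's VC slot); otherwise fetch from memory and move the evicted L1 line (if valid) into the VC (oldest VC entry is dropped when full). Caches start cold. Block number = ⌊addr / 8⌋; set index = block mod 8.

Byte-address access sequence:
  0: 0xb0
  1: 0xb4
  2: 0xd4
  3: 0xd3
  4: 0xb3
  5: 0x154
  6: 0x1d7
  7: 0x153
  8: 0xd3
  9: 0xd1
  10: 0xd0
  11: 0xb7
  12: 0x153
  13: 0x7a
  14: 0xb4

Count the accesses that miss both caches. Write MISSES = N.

MISSES = 5

0: 0xb0 (blk 22, set 6) → MISS  vc=[]
1: 0xb4 (blk 22, set 6) → L1-HIT  vc=[]
2: 0xd4 (blk 26, set 2) → MISS  vc=[]
3: 0xd3 (blk 26, set 2) → L1-HIT  vc=[]
4: 0xb3 (blk 22, set 6) → L1-HIT  vc=[]
5: 0x154 (blk 42, set 2) → MISS  vc=[26]
6: 0x1d7 (blk 58, set 2) → MISS  vc=[26, 42]
7: 0x153 (blk 42, set 2) → VC-HIT  vc=[26, 58]
8: 0xd3 (blk 26, set 2) → VC-HIT  vc=[42, 58]
9: 0xd1 (blk 26, set 2) → L1-HIT  vc=[42, 58]
10: 0xd0 (blk 26, set 2) → L1-HIT  vc=[42, 58]
11: 0xb7 (blk 22, set 6) → L1-HIT  vc=[42, 58]
12: 0x153 (blk 42, set 2) → VC-HIT  vc=[26, 58]
13: 0x7a (blk 15, set 7) → MISS  vc=[26, 58]
14: 0xb4 (blk 22, set 6) → L1-HIT  vc=[26, 58]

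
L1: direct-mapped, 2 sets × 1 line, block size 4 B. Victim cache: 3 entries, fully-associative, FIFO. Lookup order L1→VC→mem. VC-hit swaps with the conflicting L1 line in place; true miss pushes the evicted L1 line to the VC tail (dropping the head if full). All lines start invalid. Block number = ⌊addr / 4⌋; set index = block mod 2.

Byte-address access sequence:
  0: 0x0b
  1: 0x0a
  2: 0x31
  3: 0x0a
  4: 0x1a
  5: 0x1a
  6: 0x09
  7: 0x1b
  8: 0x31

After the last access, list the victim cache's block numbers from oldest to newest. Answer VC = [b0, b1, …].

VC = [6, 2]

0: 0xb (blk 2, set 0) → MISS  vc=[]
1: 0xa (blk 2, set 0) → L1-HIT  vc=[]
2: 0x31 (blk 12, set 0) → MISS  vc=[2]
3: 0xa (blk 2, set 0) → VC-HIT  vc=[12]
4: 0x1a (blk 6, set 0) → MISS  vc=[12, 2]
5: 0x1a (blk 6, set 0) → L1-HIT  vc=[12, 2]
6: 0x9 (blk 2, set 0) → VC-HIT  vc=[12, 6]
7: 0x1b (blk 6, set 0) → VC-HIT  vc=[12, 2]
8: 0x31 (blk 12, set 0) → VC-HIT  vc=[6, 2]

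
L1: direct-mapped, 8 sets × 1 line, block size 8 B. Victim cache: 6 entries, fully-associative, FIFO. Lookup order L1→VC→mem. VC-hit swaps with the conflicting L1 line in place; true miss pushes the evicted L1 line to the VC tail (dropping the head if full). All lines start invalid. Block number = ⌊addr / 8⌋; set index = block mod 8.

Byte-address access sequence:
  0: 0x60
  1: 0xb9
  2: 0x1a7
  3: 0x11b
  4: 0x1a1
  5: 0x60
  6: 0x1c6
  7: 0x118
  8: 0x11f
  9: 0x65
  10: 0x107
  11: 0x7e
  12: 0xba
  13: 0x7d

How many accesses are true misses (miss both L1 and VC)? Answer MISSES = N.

0: 0x60 (blk 12, set 4) → MISS  vc=[]
1: 0xb9 (blk 23, set 7) → MISS  vc=[]
2: 0x1a7 (blk 52, set 4) → MISS  vc=[12]
3: 0x11b (blk 35, set 3) → MISS  vc=[12]
4: 0x1a1 (blk 52, set 4) → L1-HIT  vc=[12]
5: 0x60 (blk 12, set 4) → VC-HIT  vc=[52]
6: 0x1c6 (blk 56, set 0) → MISS  vc=[52]
7: 0x118 (blk 35, set 3) → L1-HIT  vc=[52]
8: 0x11f (blk 35, set 3) → L1-HIT  vc=[52]
9: 0x65 (blk 12, set 4) → L1-HIT  vc=[52]
10: 0x107 (blk 32, set 0) → MISS  vc=[52, 56]
11: 0x7e (blk 15, set 7) → MISS  vc=[52, 56, 23]
12: 0xba (blk 23, set 7) → VC-HIT  vc=[52, 56, 15]
13: 0x7d (blk 15, set 7) → VC-HIT  vc=[52, 56, 23]

MISSES = 7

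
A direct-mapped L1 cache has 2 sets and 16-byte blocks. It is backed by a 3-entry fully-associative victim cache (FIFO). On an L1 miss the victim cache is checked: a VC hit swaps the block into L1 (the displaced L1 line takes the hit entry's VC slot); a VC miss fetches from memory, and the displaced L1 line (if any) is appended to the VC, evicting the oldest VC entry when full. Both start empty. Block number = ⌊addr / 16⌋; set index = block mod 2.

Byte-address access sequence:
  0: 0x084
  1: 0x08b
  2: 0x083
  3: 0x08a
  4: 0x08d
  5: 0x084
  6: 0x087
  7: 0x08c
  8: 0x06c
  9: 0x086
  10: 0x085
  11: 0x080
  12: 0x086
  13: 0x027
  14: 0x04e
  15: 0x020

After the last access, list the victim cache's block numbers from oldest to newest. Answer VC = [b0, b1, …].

VC = [6, 8, 4]

  [0] addr=0x84 blk=8 s=0: MISS | VC []
  [1] addr=0x8b blk=8 s=0: L1-HIT | VC []
  [2] addr=0x83 blk=8 s=0: L1-HIT | VC []
  [3] addr=0x8a blk=8 s=0: L1-HIT | VC []
  [4] addr=0x8d blk=8 s=0: L1-HIT | VC []
  [5] addr=0x84 blk=8 s=0: L1-HIT | VC []
  [6] addr=0x87 blk=8 s=0: L1-HIT | VC []
  [7] addr=0x8c blk=8 s=0: L1-HIT | VC []
  [8] addr=0x6c blk=6 s=0: MISS | VC [8]
  [9] addr=0x86 blk=8 s=0: VC-HIT | VC [6]
  [10] addr=0x85 blk=8 s=0: L1-HIT | VC [6]
  [11] addr=0x80 blk=8 s=0: L1-HIT | VC [6]
  [12] addr=0x86 blk=8 s=0: L1-HIT | VC [6]
  [13] addr=0x27 blk=2 s=0: MISS | VC [6, 8]
  [14] addr=0x4e blk=4 s=0: MISS | VC [6, 8, 2]
  [15] addr=0x20 blk=2 s=0: VC-HIT | VC [6, 8, 4]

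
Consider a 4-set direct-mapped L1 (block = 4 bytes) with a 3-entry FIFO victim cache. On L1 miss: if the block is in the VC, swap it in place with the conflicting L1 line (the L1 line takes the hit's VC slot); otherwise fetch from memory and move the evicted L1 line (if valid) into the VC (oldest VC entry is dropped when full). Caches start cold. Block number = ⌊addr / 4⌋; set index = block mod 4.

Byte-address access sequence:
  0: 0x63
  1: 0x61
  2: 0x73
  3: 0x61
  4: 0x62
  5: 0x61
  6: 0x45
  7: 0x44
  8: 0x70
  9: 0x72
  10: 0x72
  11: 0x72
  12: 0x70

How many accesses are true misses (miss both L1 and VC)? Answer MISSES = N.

#0 0x63→b24/s0 MISS; vc=[]
#1 0x61→b24/s0 L1-HIT; vc=[]
#2 0x73→b28/s0 MISS; vc=[24]
#3 0x61→b24/s0 VC-HIT; vc=[28]
#4 0x62→b24/s0 L1-HIT; vc=[28]
#5 0x61→b24/s0 L1-HIT; vc=[28]
#6 0x45→b17/s1 MISS; vc=[28]
#7 0x44→b17/s1 L1-HIT; vc=[28]
#8 0x70→b28/s0 VC-HIT; vc=[24]
#9 0x72→b28/s0 L1-HIT; vc=[24]
#10 0x72→b28/s0 L1-HIT; vc=[24]
#11 0x72→b28/s0 L1-HIT; vc=[24]
#12 0x70→b28/s0 L1-HIT; vc=[24]

MISSES = 3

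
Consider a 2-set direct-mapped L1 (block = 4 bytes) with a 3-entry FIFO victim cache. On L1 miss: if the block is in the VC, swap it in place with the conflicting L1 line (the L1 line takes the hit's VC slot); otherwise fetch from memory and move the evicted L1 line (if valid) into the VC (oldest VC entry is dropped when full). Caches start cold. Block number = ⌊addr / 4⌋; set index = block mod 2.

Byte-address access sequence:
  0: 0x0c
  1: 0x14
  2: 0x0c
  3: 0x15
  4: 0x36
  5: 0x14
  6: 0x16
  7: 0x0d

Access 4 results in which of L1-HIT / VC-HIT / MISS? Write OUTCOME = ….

OUTCOME = MISS

  [0] addr=0xc blk=3 s=1: MISS | VC []
  [1] addr=0x14 blk=5 s=1: MISS | VC [3]
  [2] addr=0xc blk=3 s=1: VC-HIT | VC [5]
  [3] addr=0x15 blk=5 s=1: VC-HIT | VC [3]
  [4] addr=0x36 blk=13 s=1: MISS | VC [3, 5]
  [5] addr=0x14 blk=5 s=1: VC-HIT | VC [3, 13]
  [6] addr=0x16 blk=5 s=1: L1-HIT | VC [3, 13]
  [7] addr=0xd blk=3 s=1: VC-HIT | VC [5, 13]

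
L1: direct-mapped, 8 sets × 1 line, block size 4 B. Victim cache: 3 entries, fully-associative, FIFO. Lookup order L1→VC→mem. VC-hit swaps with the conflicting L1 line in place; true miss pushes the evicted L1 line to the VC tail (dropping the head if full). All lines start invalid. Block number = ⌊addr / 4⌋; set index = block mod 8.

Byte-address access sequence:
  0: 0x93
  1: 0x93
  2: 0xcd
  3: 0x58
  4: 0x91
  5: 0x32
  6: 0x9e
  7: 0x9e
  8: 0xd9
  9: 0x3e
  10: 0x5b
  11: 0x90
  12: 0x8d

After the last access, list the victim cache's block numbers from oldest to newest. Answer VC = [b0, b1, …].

#0 0x93→b36/s4 MISS; vc=[]
#1 0x93→b36/s4 L1-HIT; vc=[]
#2 0xcd→b51/s3 MISS; vc=[]
#3 0x58→b22/s6 MISS; vc=[]
#4 0x91→b36/s4 L1-HIT; vc=[]
#5 0x32→b12/s4 MISS; vc=[36]
#6 0x9e→b39/s7 MISS; vc=[36]
#7 0x9e→b39/s7 L1-HIT; vc=[36]
#8 0xd9→b54/s6 MISS; vc=[36,22]
#9 0x3e→b15/s7 MISS; vc=[36,22,39]
#10 0x5b→b22/s6 VC-HIT; vc=[36,54,39]
#11 0x90→b36/s4 VC-HIT; vc=[12,54,39]
#12 0x8d→b35/s3 MISS; vc=[54,39,51]

VC = [54, 39, 51]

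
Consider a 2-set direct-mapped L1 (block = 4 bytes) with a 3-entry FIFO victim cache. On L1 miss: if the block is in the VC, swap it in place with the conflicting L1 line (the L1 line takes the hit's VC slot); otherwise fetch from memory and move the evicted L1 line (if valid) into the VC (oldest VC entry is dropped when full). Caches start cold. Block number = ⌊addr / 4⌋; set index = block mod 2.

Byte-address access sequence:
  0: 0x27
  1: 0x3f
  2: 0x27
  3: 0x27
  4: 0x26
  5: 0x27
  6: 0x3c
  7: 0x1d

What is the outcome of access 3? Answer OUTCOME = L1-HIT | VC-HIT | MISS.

OUTCOME = L1-HIT

0: 0x27 (blk 9, set 1) → MISS  vc=[]
1: 0x3f (blk 15, set 1) → MISS  vc=[9]
2: 0x27 (blk 9, set 1) → VC-HIT  vc=[15]
3: 0x27 (blk 9, set 1) → L1-HIT  vc=[15]
4: 0x26 (blk 9, set 1) → L1-HIT  vc=[15]
5: 0x27 (blk 9, set 1) → L1-HIT  vc=[15]
6: 0x3c (blk 15, set 1) → VC-HIT  vc=[9]
7: 0x1d (blk 7, set 1) → MISS  vc=[9, 15]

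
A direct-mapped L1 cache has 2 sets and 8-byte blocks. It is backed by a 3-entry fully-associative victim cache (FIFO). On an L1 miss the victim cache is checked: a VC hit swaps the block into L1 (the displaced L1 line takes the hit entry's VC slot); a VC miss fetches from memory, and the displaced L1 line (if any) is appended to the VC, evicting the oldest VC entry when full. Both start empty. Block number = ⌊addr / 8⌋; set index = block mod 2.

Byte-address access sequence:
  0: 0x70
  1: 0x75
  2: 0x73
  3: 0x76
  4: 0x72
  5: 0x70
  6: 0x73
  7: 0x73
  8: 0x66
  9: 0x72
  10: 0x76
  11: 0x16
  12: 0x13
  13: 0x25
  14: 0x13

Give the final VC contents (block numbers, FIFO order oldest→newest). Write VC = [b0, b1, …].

VC = [12, 14, 4]

#0 0x70→b14/s0 MISS; vc=[]
#1 0x75→b14/s0 L1-HIT; vc=[]
#2 0x73→b14/s0 L1-HIT; vc=[]
#3 0x76→b14/s0 L1-HIT; vc=[]
#4 0x72→b14/s0 L1-HIT; vc=[]
#5 0x70→b14/s0 L1-HIT; vc=[]
#6 0x73→b14/s0 L1-HIT; vc=[]
#7 0x73→b14/s0 L1-HIT; vc=[]
#8 0x66→b12/s0 MISS; vc=[14]
#9 0x72→b14/s0 VC-HIT; vc=[12]
#10 0x76→b14/s0 L1-HIT; vc=[12]
#11 0x16→b2/s0 MISS; vc=[12,14]
#12 0x13→b2/s0 L1-HIT; vc=[12,14]
#13 0x25→b4/s0 MISS; vc=[12,14,2]
#14 0x13→b2/s0 VC-HIT; vc=[12,14,4]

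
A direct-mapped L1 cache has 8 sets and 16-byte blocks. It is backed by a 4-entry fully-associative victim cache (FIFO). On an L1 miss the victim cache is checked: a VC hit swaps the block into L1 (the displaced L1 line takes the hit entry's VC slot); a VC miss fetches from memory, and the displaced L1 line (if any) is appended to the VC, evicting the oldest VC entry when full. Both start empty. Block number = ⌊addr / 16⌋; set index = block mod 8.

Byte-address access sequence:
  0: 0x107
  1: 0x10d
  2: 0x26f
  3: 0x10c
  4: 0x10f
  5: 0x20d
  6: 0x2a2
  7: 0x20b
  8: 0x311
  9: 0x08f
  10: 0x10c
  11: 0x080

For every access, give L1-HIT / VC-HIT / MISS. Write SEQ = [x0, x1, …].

SEQ = [MISS, L1-HIT, MISS, L1-HIT, L1-HIT, MISS, MISS, L1-HIT, MISS, MISS, VC-HIT, VC-HIT]

  [0] addr=0x107 blk=16 s=0: MISS | VC []
  [1] addr=0x10d blk=16 s=0: L1-HIT | VC []
  [2] addr=0x26f blk=38 s=6: MISS | VC []
  [3] addr=0x10c blk=16 s=0: L1-HIT | VC []
  [4] addr=0x10f blk=16 s=0: L1-HIT | VC []
  [5] addr=0x20d blk=32 s=0: MISS | VC [16]
  [6] addr=0x2a2 blk=42 s=2: MISS | VC [16]
  [7] addr=0x20b blk=32 s=0: L1-HIT | VC [16]
  [8] addr=0x311 blk=49 s=1: MISS | VC [16]
  [9] addr=0x8f blk=8 s=0: MISS | VC [16, 32]
  [10] addr=0x10c blk=16 s=0: VC-HIT | VC [8, 32]
  [11] addr=0x80 blk=8 s=0: VC-HIT | VC [16, 32]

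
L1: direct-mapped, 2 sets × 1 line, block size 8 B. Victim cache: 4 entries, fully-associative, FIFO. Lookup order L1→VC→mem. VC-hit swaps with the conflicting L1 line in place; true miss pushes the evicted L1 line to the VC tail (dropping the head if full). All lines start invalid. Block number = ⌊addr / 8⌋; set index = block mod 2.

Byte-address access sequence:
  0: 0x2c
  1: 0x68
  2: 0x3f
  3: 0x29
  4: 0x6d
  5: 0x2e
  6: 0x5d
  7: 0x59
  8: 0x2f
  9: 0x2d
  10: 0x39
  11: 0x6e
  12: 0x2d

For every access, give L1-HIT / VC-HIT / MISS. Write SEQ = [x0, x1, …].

#0 0x2c→b5/s1 MISS; vc=[]
#1 0x68→b13/s1 MISS; vc=[5]
#2 0x3f→b7/s1 MISS; vc=[5,13]
#3 0x29→b5/s1 VC-HIT; vc=[7,13]
#4 0x6d→b13/s1 VC-HIT; vc=[7,5]
#5 0x2e→b5/s1 VC-HIT; vc=[7,13]
#6 0x5d→b11/s1 MISS; vc=[7,13,5]
#7 0x59→b11/s1 L1-HIT; vc=[7,13,5]
#8 0x2f→b5/s1 VC-HIT; vc=[7,13,11]
#9 0x2d→b5/s1 L1-HIT; vc=[7,13,11]
#10 0x39→b7/s1 VC-HIT; vc=[5,13,11]
#11 0x6e→b13/s1 VC-HIT; vc=[5,7,11]
#12 0x2d→b5/s1 VC-HIT; vc=[13,7,11]

SEQ = [MISS, MISS, MISS, VC-HIT, VC-HIT, VC-HIT, MISS, L1-HIT, VC-HIT, L1-HIT, VC-HIT, VC-HIT, VC-HIT]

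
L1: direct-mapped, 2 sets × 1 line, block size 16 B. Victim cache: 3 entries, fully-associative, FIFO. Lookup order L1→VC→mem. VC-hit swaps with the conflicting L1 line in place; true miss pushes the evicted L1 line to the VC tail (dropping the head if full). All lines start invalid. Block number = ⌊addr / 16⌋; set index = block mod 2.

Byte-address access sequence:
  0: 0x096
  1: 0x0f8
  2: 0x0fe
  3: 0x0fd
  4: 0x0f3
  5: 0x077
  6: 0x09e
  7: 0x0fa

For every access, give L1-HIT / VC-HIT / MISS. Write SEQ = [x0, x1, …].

0: 0x96 (blk 9, set 1) → MISS  vc=[]
1: 0xf8 (blk 15, set 1) → MISS  vc=[9]
2: 0xfe (blk 15, set 1) → L1-HIT  vc=[9]
3: 0xfd (blk 15, set 1) → L1-HIT  vc=[9]
4: 0xf3 (blk 15, set 1) → L1-HIT  vc=[9]
5: 0x77 (blk 7, set 1) → MISS  vc=[9, 15]
6: 0x9e (blk 9, set 1) → VC-HIT  vc=[7, 15]
7: 0xfa (blk 15, set 1) → VC-HIT  vc=[7, 9]

SEQ = [MISS, MISS, L1-HIT, L1-HIT, L1-HIT, MISS, VC-HIT, VC-HIT]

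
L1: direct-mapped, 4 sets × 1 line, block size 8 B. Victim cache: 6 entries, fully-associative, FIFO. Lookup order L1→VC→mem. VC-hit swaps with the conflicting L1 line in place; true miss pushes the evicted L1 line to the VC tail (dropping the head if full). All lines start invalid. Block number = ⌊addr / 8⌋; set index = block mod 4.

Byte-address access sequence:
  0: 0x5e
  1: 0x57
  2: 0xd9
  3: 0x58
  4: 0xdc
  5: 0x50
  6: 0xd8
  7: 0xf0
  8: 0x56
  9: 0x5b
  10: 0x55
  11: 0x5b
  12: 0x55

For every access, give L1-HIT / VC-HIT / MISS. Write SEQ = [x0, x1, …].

0: 0x5e (blk 11, set 3) → MISS  vc=[]
1: 0x57 (blk 10, set 2) → MISS  vc=[]
2: 0xd9 (blk 27, set 3) → MISS  vc=[11]
3: 0x58 (blk 11, set 3) → VC-HIT  vc=[27]
4: 0xdc (blk 27, set 3) → VC-HIT  vc=[11]
5: 0x50 (blk 10, set 2) → L1-HIT  vc=[11]
6: 0xd8 (blk 27, set 3) → L1-HIT  vc=[11]
7: 0xf0 (blk 30, set 2) → MISS  vc=[11, 10]
8: 0x56 (blk 10, set 2) → VC-HIT  vc=[11, 30]
9: 0x5b (blk 11, set 3) → VC-HIT  vc=[27, 30]
10: 0x55 (blk 10, set 2) → L1-HIT  vc=[27, 30]
11: 0x5b (blk 11, set 3) → L1-HIT  vc=[27, 30]
12: 0x55 (blk 10, set 2) → L1-HIT  vc=[27, 30]

SEQ = [MISS, MISS, MISS, VC-HIT, VC-HIT, L1-HIT, L1-HIT, MISS, VC-HIT, VC-HIT, L1-HIT, L1-HIT, L1-HIT]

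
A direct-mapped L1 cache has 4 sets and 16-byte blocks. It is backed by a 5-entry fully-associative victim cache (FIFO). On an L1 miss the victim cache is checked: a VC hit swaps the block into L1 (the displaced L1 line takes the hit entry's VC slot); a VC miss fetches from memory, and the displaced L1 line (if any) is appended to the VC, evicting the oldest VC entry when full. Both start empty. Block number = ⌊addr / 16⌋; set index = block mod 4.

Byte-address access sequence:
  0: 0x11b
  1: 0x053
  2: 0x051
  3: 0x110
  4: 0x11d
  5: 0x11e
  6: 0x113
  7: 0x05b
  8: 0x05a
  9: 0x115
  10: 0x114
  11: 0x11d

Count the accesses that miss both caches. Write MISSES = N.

MISSES = 2

0: 0x11b (blk 17, set 1) → MISS  vc=[]
1: 0x53 (blk 5, set 1) → MISS  vc=[17]
2: 0x51 (blk 5, set 1) → L1-HIT  vc=[17]
3: 0x110 (blk 17, set 1) → VC-HIT  vc=[5]
4: 0x11d (blk 17, set 1) → L1-HIT  vc=[5]
5: 0x11e (blk 17, set 1) → L1-HIT  vc=[5]
6: 0x113 (blk 17, set 1) → L1-HIT  vc=[5]
7: 0x5b (blk 5, set 1) → VC-HIT  vc=[17]
8: 0x5a (blk 5, set 1) → L1-HIT  vc=[17]
9: 0x115 (blk 17, set 1) → VC-HIT  vc=[5]
10: 0x114 (blk 17, set 1) → L1-HIT  vc=[5]
11: 0x11d (blk 17, set 1) → L1-HIT  vc=[5]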